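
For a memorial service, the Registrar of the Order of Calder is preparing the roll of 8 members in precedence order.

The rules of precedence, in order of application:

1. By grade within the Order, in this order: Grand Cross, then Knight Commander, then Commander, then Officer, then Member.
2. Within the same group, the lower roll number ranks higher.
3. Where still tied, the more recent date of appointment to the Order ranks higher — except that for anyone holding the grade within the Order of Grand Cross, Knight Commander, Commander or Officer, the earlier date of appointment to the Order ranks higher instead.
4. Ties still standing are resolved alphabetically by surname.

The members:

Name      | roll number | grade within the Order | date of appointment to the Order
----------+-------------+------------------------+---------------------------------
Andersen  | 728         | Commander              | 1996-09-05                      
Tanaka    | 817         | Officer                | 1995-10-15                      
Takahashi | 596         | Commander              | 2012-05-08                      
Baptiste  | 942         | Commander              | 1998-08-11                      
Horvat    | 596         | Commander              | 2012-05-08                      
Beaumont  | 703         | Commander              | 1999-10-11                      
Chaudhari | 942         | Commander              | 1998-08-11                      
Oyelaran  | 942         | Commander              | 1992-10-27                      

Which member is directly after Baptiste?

Chaudhari

By grade within the Order: Horvat, Takahashi, Beaumont, Andersen, Oyelaran, Baptiste and Chaudhari (Commander); then Tanaka (Officer).
Among Horvat, Takahashi, Beaumont, Andersen, Oyelaran, Baptiste and Chaudhari, by roll number (lower first): Horvat and Takahashi (596) before Beaumont (703) before Andersen (728) before Oyelaran, Baptiste and Chaudhari (942).
Horvat and Takahashi both have date of appointment to the Order 2012-05-08, so the next rule applies.
Among Horvat and Takahashi, alphabetically by surname: Horvat before Takahashi.
Among Oyelaran, Baptiste and Chaudhari, by date of appointment to the Order (earlier first) (reversed rule for this group): Oyelaran (1992-10-27) before Baptiste and Chaudhari (1998-08-11).
Among Baptiste and Chaudhari, alphabetically by surname: Baptiste before Chaudhari.
Order: Horvat, Takahashi, Beaumont, Andersen, Oyelaran, Baptiste, Chaudhari, Tanaka.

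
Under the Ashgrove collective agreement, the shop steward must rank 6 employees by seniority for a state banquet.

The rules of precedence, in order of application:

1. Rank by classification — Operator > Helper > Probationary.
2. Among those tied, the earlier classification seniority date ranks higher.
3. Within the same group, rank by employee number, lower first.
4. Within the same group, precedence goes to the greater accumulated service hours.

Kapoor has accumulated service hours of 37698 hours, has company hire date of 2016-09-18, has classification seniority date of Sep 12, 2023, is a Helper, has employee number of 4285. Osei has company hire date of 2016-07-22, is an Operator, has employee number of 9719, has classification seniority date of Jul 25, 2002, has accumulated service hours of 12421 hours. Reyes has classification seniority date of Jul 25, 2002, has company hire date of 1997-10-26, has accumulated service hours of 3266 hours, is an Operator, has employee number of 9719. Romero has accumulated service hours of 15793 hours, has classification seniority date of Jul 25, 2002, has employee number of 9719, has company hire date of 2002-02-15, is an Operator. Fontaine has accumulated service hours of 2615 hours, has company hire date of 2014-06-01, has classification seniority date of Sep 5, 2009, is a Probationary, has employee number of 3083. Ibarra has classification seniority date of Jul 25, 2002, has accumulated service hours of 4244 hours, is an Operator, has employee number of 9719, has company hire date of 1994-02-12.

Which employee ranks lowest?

By classification: Romero, Osei, Ibarra and Reyes (Operator); then Kapoor (Helper); then Fontaine (Probationary).
Romero, Osei, Ibarra and Reyes all have classification seniority date Jul 25, 2002, so the next rule applies.
Romero, Osei, Ibarra and Reyes all have employee number 9719, so the next rule applies.
Among Romero, Osei, Ibarra and Reyes, by accumulated service hours (higher first): Romero (15793 hours) before Osei (12421 hours) before Ibarra (4244 hours) before Reyes (3266 hours).
Order: Romero, Osei, Ibarra, Reyes, Kapoor, Fontaine.

Fontaine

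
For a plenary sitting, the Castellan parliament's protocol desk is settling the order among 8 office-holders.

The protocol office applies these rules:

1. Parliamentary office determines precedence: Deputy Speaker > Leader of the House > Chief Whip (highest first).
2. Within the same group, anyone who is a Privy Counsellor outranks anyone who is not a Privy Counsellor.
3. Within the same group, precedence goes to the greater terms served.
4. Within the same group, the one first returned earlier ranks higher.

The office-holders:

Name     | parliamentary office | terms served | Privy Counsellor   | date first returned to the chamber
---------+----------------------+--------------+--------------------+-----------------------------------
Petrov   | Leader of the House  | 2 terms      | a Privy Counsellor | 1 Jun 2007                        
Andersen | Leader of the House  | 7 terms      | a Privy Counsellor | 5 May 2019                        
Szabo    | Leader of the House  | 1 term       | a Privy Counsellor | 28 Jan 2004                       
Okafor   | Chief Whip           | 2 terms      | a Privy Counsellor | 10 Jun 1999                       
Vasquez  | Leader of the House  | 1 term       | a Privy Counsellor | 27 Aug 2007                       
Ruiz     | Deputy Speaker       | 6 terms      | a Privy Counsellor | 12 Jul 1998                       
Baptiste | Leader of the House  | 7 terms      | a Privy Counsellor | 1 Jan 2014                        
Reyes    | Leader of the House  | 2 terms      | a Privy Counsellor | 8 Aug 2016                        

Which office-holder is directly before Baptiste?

Ruiz

By parliamentary office: Ruiz (Deputy Speaker); then Baptiste, Andersen, Petrov, Reyes, Szabo and Vasquez (Leader of the House); then Okafor (Chief Whip).
Baptiste, Andersen, Petrov, Reyes, Szabo and Vasquez are each a Privy Counsellor, so the next rule applies.
Among Baptiste, Andersen, Petrov, Reyes, Szabo and Vasquez, by terms served (higher first): Baptiste and Andersen (7 terms) before Petrov and Reyes (2 terms) before Szabo and Vasquez (1 term).
Among Baptiste and Andersen, by date first returned to the chamber (earlier first): Baptiste (1 Jan 2014) before Andersen (5 May 2019).
Among Petrov and Reyes, by date first returned to the chamber (earlier first): Petrov (1 Jun 2007) before Reyes (8 Aug 2016).
Among Szabo and Vasquez, by date first returned to the chamber (earlier first): Szabo (28 Jan 2004) before Vasquez (27 Aug 2007).
Order: Ruiz, Baptiste, Andersen, Petrov, Reyes, Szabo, Vasquez, Okafor.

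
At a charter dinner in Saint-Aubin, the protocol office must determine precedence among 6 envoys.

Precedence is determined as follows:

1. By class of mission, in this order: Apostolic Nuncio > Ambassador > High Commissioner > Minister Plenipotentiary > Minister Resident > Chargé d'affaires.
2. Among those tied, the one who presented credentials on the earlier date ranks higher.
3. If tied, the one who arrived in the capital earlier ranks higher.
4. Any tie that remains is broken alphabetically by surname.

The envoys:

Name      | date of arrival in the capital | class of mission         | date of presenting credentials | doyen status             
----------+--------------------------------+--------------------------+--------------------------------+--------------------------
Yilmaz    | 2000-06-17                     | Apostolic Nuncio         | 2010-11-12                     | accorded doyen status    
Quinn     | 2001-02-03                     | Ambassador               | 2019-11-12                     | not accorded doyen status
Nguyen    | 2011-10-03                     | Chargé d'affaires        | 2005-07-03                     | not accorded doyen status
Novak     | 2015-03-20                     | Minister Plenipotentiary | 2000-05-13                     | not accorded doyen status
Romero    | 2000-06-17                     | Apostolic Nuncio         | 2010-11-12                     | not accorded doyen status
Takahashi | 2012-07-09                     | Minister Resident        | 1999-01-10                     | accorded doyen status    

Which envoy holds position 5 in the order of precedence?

Takahashi

By class of mission: Romero and Yilmaz (Apostolic Nuncio); then Quinn (Ambassador); then Novak (Minister Plenipotentiary); then Takahashi (Minister Resident); then Nguyen (Chargé d'affaires).
Romero and Yilmaz both have date of presenting credentials 2010-11-12, so the next rule applies.
Romero and Yilmaz both have date of arrival in the capital 2000-06-17, so the next rule applies.
Among Romero and Yilmaz, alphabetically by surname: Romero before Yilmaz.
Order: Romero, Yilmaz, Quinn, Novak, Takahashi, Nguyen.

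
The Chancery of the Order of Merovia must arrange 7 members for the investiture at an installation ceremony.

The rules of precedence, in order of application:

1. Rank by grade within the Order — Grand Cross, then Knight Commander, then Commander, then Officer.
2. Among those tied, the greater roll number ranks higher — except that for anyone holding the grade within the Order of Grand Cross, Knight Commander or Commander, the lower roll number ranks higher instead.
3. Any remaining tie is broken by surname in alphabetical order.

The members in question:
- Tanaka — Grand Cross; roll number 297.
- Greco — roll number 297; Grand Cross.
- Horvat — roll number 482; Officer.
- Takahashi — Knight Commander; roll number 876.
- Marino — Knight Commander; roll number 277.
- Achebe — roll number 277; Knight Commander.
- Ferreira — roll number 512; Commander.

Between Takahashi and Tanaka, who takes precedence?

Tanaka

By grade within the Order: Greco and Tanaka (Grand Cross); then Achebe, Marino and Takahashi (Knight Commander); then Ferreira (Commander); then Horvat (Officer).
Greco and Tanaka both have roll number 297, so the next rule applies.
Among Greco and Tanaka, alphabetically by surname: Greco before Tanaka.
Among Achebe, Marino and Takahashi, by roll number (lower first) (reversed rule for this group): Achebe and Marino (277) before Takahashi (876).
Among Achebe and Marino, alphabetically by surname: Achebe before Marino.
So Tanaka takes precedence.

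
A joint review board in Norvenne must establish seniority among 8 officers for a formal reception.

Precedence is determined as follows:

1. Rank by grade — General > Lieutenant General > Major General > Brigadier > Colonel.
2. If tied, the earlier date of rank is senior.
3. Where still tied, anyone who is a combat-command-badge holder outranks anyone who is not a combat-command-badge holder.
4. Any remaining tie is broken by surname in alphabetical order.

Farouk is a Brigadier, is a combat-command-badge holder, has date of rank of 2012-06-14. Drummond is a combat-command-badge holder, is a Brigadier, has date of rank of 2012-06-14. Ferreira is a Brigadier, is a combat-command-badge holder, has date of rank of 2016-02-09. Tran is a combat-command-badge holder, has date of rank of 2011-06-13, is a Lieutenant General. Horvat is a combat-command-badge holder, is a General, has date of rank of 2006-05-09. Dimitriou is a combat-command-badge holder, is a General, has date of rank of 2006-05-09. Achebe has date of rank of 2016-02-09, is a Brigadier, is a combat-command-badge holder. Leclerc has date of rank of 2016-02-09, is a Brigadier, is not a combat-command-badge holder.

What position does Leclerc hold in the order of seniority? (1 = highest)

8

By grade: Dimitriou and Horvat (General); then Tran (Lieutenant General); then Drummond, Farouk, Achebe, Ferreira and Leclerc (Brigadier).
Dimitriou and Horvat both have date of rank 2006-05-09, so the next rule applies.
Dimitriou and Horvat are each a combat-command-badge holder, so the next rule applies.
Among Dimitriou and Horvat, alphabetically by surname: Dimitriou before Horvat.
Among Drummond, Farouk, Achebe, Ferreira and Leclerc, by date of rank (earlier first): Drummond and Farouk (2012-06-14) before Achebe, Ferreira and Leclerc (2016-02-09).
Drummond and Farouk are each a combat-command-badge holder, so the next rule applies.
Among Drummond and Farouk, alphabetically by surname: Drummond before Farouk.
Among Achebe, Ferreira and Leclerc, a combat-command-badge holder before not a combat-command-badge holder: Achebe and Ferreira (a combat-command-badge holder) before Leclerc (not a combat-command-badge holder).
Among Achebe and Ferreira, alphabetically by surname: Achebe before Ferreira.
Order: Dimitriou, Horvat, Tran, Drummond, Farouk, Achebe, Ferreira, Leclerc. So position 8.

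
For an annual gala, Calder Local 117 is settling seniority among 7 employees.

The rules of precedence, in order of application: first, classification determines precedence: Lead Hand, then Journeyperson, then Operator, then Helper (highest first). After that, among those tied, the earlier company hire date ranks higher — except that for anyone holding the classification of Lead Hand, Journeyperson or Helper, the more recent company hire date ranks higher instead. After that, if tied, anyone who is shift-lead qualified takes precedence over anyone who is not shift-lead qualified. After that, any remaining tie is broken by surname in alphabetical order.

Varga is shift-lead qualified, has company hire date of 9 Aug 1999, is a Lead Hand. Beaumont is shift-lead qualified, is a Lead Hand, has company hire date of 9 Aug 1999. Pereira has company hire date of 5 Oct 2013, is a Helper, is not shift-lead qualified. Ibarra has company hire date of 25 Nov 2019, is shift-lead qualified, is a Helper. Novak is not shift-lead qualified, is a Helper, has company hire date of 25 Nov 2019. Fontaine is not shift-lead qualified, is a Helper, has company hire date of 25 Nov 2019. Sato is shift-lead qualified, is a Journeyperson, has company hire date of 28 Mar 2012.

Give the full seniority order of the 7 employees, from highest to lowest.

By classification: Beaumont and Varga (Lead Hand); then Sato (Journeyperson); then Ibarra, Fontaine, Novak and Pereira (Helper).
Beaumont and Varga both have company hire date 9 Aug 1999, so the next rule applies.
Beaumont and Varga are each shift-lead qualified, so the next rule applies.
Among Beaumont and Varga, alphabetically by surname: Beaumont before Varga.
Among Ibarra, Fontaine, Novak and Pereira, by company hire date (later first) (reversed rule for this group): Ibarra, Fontaine and Novak (25 Nov 2019) before Pereira (5 Oct 2013).
Among Ibarra, Fontaine and Novak, shift-lead qualified before not shift-lead qualified: Ibarra (shift-lead qualified) before Fontaine and Novak (not shift-lead qualified).
Among Fontaine and Novak, alphabetically by surname: Fontaine before Novak.
Full order: Beaumont, Varga, Sato, Ibarra, Fontaine, Novak, Pereira.

Beaumont, Varga, Sato, Ibarra, Fontaine, Novak, Pereira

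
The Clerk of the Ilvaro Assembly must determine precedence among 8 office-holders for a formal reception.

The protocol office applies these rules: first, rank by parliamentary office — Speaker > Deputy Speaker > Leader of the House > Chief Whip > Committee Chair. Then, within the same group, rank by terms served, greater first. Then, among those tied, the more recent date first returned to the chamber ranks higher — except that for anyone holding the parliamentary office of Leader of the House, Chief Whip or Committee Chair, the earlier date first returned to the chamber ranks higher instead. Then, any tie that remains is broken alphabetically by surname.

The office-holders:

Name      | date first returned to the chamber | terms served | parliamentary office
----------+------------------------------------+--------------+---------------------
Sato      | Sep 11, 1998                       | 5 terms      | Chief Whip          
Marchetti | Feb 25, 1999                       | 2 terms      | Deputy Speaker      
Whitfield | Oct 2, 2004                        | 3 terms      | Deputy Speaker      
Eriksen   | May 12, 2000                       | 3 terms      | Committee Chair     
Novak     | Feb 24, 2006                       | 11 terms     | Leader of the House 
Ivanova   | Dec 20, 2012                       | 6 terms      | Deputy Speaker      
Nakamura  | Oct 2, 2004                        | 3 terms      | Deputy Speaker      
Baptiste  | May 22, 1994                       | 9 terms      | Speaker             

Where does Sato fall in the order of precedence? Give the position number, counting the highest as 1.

7

By parliamentary office: Baptiste (Speaker); then Ivanova, Nakamura, Whitfield and Marchetti (Deputy Speaker); then Novak (Leader of the House); then Sato (Chief Whip); then Eriksen (Committee Chair).
Among Ivanova, Nakamura, Whitfield and Marchetti, by terms served (higher first): Ivanova (6 terms) before Nakamura and Whitfield (3 terms) before Marchetti (2 terms).
Nakamura and Whitfield both have date first returned to the chamber Oct 2, 2004, so the next rule applies.
Among Nakamura and Whitfield, alphabetically by surname: Nakamura before Whitfield.
Order: Baptiste, Ivanova, Nakamura, Whitfield, Marchetti, Novak, Sato, Eriksen. So position 7.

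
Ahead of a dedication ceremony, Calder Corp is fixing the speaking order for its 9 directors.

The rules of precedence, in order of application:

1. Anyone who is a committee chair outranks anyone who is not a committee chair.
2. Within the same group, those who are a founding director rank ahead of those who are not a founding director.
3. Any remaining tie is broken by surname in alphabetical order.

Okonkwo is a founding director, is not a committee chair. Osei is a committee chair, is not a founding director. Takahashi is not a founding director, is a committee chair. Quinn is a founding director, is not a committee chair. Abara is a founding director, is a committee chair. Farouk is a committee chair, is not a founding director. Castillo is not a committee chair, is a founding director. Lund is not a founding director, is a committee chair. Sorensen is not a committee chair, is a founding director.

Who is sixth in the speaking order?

Castillo

By the first rule: Abara, Farouk, Lund, Osei and Takahashi (each a committee chair); then Castillo, Okonkwo, Quinn and Sorensen (each not a committee chair).
Among Abara, Farouk, Lund, Osei and Takahashi, a founding director before not a founding director: Abara (a founding director) before Farouk, Lund, Osei and Takahashi (not a founding director).
Among Farouk, Lund, Osei and Takahashi, alphabetically by surname: Farouk before Lund before Osei before Takahashi.
Castillo, Okonkwo, Quinn and Sorensen are each a founding director, so the next rule applies.
Among Castillo, Okonkwo, Quinn and Sorensen, alphabetically by surname: Castillo before Okonkwo before Quinn before Sorensen.
Order: Abara, Farouk, Lund, Osei, Takahashi, Castillo, Okonkwo, Quinn, Sorensen.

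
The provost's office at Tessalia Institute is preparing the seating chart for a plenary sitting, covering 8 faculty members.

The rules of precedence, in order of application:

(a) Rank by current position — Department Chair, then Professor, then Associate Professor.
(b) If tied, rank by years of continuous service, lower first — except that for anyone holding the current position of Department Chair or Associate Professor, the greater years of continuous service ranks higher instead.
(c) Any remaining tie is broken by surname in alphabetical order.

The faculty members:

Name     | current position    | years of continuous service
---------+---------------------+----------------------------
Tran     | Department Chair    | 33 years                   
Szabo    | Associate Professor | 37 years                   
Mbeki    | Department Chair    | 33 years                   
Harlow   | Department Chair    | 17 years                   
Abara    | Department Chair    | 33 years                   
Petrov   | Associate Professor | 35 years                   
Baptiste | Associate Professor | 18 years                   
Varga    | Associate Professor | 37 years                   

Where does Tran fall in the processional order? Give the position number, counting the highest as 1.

3

By current position: Abara, Mbeki, Tran and Harlow (Department Chair); then Szabo, Varga, Petrov and Baptiste (Associate Professor).
Among Abara, Mbeki, Tran and Harlow, by years of continuous service (higher first) (reversed rule for this group): Abara, Mbeki and Tran (33 years) before Harlow (17 years).
Among Abara, Mbeki and Tran, alphabetically by surname: Abara before Mbeki before Tran.
Among Szabo, Varga, Petrov and Baptiste, by years of continuous service (higher first) (reversed rule for this group): Szabo and Varga (37 years) before Petrov (35 years) before Baptiste (18 years).
Among Szabo and Varga, alphabetically by surname: Szabo before Varga.
Order: Abara, Mbeki, Tran, Harlow, Szabo, Varga, Petrov, Baptiste. So position 3.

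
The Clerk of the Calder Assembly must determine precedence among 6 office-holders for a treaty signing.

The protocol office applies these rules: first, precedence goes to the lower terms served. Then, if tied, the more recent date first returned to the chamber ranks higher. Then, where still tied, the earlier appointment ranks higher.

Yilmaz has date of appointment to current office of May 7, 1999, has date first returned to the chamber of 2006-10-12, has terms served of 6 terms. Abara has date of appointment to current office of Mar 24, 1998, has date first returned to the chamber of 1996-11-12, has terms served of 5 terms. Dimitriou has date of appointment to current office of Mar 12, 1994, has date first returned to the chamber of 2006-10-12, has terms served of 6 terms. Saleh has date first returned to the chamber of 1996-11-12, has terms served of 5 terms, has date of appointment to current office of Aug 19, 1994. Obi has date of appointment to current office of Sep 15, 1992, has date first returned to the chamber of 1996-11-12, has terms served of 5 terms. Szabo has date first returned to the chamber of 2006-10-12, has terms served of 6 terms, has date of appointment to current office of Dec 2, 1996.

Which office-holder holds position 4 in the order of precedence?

Dimitriou

By terms served (lower first): Obi, Saleh and Abara (each 5 terms); then Dimitriou, Szabo and Yilmaz (each 6 terms).
Obi, Saleh and Abara all have date first returned to the chamber 1996-11-12, so the next rule applies.
Among Obi, Saleh and Abara, by date of appointment to current office (earlier first): Obi (Sep 15, 1992) before Saleh (Aug 19, 1994) before Abara (Mar 24, 1998).
Dimitriou, Szabo and Yilmaz all have date first returned to the chamber 2006-10-12, so the next rule applies.
Among Dimitriou, Szabo and Yilmaz, by date of appointment to current office (earlier first): Dimitriou (Mar 12, 1994) before Szabo (Dec 2, 1996) before Yilmaz (May 7, 1999).
Order: Obi, Saleh, Abara, Dimitriou, Szabo, Yilmaz.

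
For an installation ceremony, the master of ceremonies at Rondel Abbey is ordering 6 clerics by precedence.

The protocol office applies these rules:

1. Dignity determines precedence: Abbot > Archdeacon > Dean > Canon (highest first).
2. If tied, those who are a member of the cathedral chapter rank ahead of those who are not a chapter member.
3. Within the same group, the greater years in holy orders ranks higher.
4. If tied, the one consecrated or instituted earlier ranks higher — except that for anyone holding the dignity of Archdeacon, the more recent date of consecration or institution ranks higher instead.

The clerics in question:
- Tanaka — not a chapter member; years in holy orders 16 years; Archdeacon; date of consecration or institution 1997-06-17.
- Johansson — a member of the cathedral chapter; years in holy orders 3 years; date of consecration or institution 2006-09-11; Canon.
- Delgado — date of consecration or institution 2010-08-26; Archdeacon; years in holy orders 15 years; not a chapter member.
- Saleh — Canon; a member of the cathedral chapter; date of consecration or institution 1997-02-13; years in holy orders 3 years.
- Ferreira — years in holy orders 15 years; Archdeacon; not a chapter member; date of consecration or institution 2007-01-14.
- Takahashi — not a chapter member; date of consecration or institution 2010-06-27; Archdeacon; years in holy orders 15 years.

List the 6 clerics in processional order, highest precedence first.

By dignity: Tanaka, Delgado, Takahashi and Ferreira (Archdeacon); then Saleh and Johansson (Canon).
Tanaka, Delgado, Takahashi and Ferreira are each not a chapter member, so the next rule applies.
Among Tanaka, Delgado, Takahashi and Ferreira, by years in holy orders (higher first): Tanaka (16 years) before Delgado, Takahashi and Ferreira (15 years).
Among Delgado, Takahashi and Ferreira, by date of consecration or institution (later first) (reversed rule for this group): Delgado (2010-08-26) before Takahashi (2010-06-27) before Ferreira (2007-01-14).
Saleh and Johansson are each a member of the cathedral chapter, so the next rule applies.
Saleh and Johansson both have years in holy orders 3 years, so the next rule applies.
Among Saleh and Johansson, by date of consecration or institution (earlier first): Saleh (1997-02-13) before Johansson (2006-09-11).
Full order: Tanaka, Delgado, Takahashi, Ferreira, Saleh, Johansson.

Tanaka, Delgado, Takahashi, Ferreira, Saleh, Johansson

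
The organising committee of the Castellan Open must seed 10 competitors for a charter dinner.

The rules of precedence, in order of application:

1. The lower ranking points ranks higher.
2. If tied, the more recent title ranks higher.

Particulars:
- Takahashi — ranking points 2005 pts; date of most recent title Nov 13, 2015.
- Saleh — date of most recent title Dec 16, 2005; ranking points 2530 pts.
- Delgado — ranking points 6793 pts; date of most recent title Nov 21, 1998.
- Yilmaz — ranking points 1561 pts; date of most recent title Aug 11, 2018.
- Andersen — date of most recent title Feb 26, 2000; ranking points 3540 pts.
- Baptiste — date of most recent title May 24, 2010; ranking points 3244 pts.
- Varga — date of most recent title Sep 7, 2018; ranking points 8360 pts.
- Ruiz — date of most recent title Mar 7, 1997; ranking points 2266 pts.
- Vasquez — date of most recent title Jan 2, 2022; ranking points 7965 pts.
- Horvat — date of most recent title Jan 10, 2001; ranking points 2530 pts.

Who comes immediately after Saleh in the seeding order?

By ranking points (lower first): Yilmaz (1561 pts); then Takahashi (2005 pts); then Ruiz (2266 pts); then Saleh and Horvat (both 2530 pts); then Baptiste (3244 pts); then Andersen (3540 pts); then Delgado (6793 pts); then Vasquez (7965 pts); then Varga (8360 pts).
Among Saleh and Horvat, by date of most recent title (later first): Saleh (Dec 16, 2005) before Horvat (Jan 10, 2001).
Order: Yilmaz, Takahashi, Ruiz, Saleh, Horvat, Baptiste, Andersen, Delgado, Vasquez, Varga.

Horvat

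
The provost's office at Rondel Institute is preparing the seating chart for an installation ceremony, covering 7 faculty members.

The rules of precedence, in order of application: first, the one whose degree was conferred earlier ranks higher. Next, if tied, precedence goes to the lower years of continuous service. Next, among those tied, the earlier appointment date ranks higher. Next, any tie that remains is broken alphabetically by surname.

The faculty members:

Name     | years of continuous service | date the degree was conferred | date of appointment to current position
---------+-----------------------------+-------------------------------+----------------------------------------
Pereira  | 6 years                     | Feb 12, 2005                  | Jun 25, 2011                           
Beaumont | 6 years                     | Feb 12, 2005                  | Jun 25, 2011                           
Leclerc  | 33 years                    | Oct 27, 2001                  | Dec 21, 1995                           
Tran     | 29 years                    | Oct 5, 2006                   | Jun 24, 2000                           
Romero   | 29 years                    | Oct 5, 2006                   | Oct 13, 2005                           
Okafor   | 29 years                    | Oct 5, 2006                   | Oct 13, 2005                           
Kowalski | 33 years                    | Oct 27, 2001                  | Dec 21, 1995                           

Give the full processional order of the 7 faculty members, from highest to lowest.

Kowalski, Leclerc, Beaumont, Pereira, Tran, Okafor, Romero

By date the degree was conferred (earlier first): Kowalski and Leclerc (both Oct 27, 2001); then Beaumont and Pereira (both Feb 12, 2005); then Tran, Okafor and Romero (each Oct 5, 2006).
Kowalski and Leclerc both have years of continuous service 33 years, so the next rule applies.
Kowalski and Leclerc both have date of appointment to current position Dec 21, 1995, so the next rule applies.
Among Kowalski and Leclerc, alphabetically by surname: Kowalski before Leclerc.
Beaumont and Pereira both have years of continuous service 6 years, so the next rule applies.
Beaumont and Pereira both have date of appointment to current position Jun 25, 2011, so the next rule applies.
Among Beaumont and Pereira, alphabetically by surname: Beaumont before Pereira.
Tran, Okafor and Romero all have years of continuous service 29 years, so the next rule applies.
Among Tran, Okafor and Romero, by date of appointment to current position (earlier first): Tran (Jun 24, 2000) before Okafor and Romero (Oct 13, 2005).
Among Okafor and Romero, alphabetically by surname: Okafor before Romero.
Full order: Kowalski, Leclerc, Beaumont, Pereira, Tran, Okafor, Romero.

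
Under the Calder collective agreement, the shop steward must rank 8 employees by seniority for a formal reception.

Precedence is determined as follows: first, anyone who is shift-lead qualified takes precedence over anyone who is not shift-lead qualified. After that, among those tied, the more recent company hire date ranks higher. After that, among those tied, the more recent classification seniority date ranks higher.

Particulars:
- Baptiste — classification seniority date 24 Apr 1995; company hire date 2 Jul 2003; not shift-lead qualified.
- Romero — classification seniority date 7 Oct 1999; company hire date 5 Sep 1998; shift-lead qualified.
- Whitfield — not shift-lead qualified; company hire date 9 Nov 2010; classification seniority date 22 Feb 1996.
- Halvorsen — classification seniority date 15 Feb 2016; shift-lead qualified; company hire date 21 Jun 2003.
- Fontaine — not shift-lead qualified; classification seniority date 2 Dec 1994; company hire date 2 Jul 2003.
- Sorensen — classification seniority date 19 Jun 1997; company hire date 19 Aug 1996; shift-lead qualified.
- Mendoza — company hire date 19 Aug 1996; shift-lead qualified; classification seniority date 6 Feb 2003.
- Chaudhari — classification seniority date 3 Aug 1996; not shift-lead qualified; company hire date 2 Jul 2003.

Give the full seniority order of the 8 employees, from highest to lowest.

Halvorsen, Romero, Mendoza, Sorensen, Whitfield, Chaudhari, Baptiste, Fontaine

By the first rule: Halvorsen, Romero, Mendoza and Sorensen (each shift-lead qualified); then Whitfield, Chaudhari, Baptiste and Fontaine (each not shift-lead qualified).
Among Halvorsen, Romero, Mendoza and Sorensen, by company hire date (later first): Halvorsen (21 Jun 2003) before Romero (5 Sep 1998) before Mendoza and Sorensen (19 Aug 1996).
Among Mendoza and Sorensen, by classification seniority date (later first): Mendoza (6 Feb 2003) before Sorensen (19 Jun 1997).
Among Whitfield, Chaudhari, Baptiste and Fontaine, by company hire date (later first): Whitfield (9 Nov 2010) before Chaudhari, Baptiste and Fontaine (2 Jul 2003).
Among Chaudhari, Baptiste and Fontaine, by classification seniority date (later first): Chaudhari (3 Aug 1996) before Baptiste (24 Apr 1995) before Fontaine (2 Dec 1994).
Full order: Halvorsen, Romero, Mendoza, Sorensen, Whitfield, Chaudhari, Baptiste, Fontaine.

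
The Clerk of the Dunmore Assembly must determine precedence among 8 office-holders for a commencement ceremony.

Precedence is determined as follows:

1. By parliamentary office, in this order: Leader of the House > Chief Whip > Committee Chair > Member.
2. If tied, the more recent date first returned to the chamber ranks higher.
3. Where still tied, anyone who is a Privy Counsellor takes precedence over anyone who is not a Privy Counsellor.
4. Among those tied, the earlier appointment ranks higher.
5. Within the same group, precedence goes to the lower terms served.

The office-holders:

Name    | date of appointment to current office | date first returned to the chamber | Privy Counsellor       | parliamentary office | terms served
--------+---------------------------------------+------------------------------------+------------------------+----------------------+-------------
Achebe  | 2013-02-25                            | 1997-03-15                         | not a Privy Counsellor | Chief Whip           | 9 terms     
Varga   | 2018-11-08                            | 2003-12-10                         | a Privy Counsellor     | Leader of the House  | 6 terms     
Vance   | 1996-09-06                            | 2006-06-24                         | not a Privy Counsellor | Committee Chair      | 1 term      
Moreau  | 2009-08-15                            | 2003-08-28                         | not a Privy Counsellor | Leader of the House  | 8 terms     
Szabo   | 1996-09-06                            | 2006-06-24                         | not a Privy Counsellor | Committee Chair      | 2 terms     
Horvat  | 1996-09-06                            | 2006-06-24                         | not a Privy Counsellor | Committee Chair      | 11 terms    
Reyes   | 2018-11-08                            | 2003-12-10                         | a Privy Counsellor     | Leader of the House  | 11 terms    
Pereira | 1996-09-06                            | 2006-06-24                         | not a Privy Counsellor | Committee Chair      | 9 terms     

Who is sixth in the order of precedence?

Szabo

By parliamentary office: Varga, Reyes and Moreau (Leader of the House); then Achebe (Chief Whip); then Vance, Szabo, Pereira and Horvat (Committee Chair).
Among Varga, Reyes and Moreau, by date first returned to the chamber (later first): Varga and Reyes (2003-12-10) before Moreau (2003-08-28).
Varga and Reyes are each a Privy Counsellor, so the next rule applies.
Varga and Reyes both have date of appointment to current office 2018-11-08, so the next rule applies.
Among Varga and Reyes, by terms served (lower first): Varga (6 terms) before Reyes (11 terms).
Vance, Szabo, Pereira and Horvat all have date first returned to the chamber 2006-06-24, so the next rule applies.
Vance, Szabo, Pereira and Horvat are each not a Privy Counsellor, so the next rule applies.
Vance, Szabo, Pereira and Horvat all have date of appointment to current office 1996-09-06, so the next rule applies.
Among Vance, Szabo, Pereira and Horvat, by terms served (lower first): Vance (1 term) before Szabo (2 terms) before Pereira (9 terms) before Horvat (11 terms).
Order: Varga, Reyes, Moreau, Achebe, Vance, Szabo, Pereira, Horvat.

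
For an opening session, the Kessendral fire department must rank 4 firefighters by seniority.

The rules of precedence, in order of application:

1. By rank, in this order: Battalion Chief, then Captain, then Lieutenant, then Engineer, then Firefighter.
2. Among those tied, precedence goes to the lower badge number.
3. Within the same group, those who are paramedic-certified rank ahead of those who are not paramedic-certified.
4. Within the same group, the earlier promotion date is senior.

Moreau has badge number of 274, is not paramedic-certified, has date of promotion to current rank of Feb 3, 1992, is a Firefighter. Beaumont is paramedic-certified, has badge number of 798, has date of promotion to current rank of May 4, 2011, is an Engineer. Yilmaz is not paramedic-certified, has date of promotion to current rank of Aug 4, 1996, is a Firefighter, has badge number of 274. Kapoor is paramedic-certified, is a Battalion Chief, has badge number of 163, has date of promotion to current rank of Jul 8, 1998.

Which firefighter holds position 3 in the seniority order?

By rank: Kapoor (Battalion Chief); then Beaumont (Engineer); then Moreau and Yilmaz (Firefighter).
Moreau and Yilmaz both have badge number 274, so the next rule applies.
Moreau and Yilmaz are each not paramedic-certified, so the next rule applies.
Among Moreau and Yilmaz, by date of promotion to current rank (earlier first): Moreau (Feb 3, 1992) before Yilmaz (Aug 4, 1996).
Order: Kapoor, Beaumont, Moreau, Yilmaz.

Moreau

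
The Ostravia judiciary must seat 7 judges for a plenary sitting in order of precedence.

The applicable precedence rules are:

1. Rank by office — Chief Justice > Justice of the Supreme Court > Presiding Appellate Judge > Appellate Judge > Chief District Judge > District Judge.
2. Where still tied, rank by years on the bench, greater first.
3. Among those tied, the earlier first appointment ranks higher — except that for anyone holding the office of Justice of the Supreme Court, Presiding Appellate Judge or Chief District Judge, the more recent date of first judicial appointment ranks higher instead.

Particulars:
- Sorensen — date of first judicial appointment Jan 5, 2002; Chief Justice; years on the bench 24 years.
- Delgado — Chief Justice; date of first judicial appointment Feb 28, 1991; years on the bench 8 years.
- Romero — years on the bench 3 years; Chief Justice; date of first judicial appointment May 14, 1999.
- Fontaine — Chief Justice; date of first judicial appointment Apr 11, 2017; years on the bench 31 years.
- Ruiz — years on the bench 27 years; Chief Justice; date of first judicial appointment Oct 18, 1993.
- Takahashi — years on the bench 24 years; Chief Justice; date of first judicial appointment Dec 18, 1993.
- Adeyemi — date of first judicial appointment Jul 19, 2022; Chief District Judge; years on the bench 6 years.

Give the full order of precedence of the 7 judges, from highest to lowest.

Fontaine, Ruiz, Takahashi, Sorensen, Delgado, Romero, Adeyemi

By office: Fontaine, Ruiz, Takahashi, Sorensen, Delgado and Romero (Chief Justice); then Adeyemi (Chief District Judge).
Among Fontaine, Ruiz, Takahashi, Sorensen, Delgado and Romero, by years on the bench (higher first): Fontaine (31 years) before Ruiz (27 years) before Takahashi and Sorensen (24 years) before Delgado (8 years) before Romero (3 years).
Among Takahashi and Sorensen, by date of first judicial appointment (earlier first): Takahashi (Dec 18, 1993) before Sorensen (Jan 5, 2002).
Full order: Fontaine, Ruiz, Takahashi, Sorensen, Delgado, Romero, Adeyemi.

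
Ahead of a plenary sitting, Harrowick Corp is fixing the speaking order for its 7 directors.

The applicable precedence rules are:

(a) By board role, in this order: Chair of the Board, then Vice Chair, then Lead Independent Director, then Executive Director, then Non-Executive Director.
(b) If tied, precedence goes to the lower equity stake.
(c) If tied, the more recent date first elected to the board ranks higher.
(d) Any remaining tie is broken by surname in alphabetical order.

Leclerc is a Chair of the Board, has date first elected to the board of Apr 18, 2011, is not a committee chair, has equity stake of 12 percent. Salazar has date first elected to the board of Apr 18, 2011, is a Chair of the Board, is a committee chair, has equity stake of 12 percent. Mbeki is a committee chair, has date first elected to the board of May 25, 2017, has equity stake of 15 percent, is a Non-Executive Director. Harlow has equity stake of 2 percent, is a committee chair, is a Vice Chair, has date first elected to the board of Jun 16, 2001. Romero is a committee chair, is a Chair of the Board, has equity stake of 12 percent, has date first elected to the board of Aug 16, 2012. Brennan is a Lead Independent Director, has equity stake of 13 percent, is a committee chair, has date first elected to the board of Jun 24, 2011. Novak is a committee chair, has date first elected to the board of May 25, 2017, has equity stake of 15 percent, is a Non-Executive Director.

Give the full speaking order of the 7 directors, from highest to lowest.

Romero, Leclerc, Salazar, Harlow, Brennan, Mbeki, Novak

By board role: Romero, Leclerc and Salazar (Chair of the Board); then Harlow (Vice Chair); then Brennan (Lead Independent Director); then Mbeki and Novak (Non-Executive Director).
Romero, Leclerc and Salazar all have equity stake 12 percent, so the next rule applies.
Among Romero, Leclerc and Salazar, by date first elected to the board (later first): Romero (Aug 16, 2012) before Leclerc and Salazar (Apr 18, 2011).
Among Leclerc and Salazar, alphabetically by surname: Leclerc before Salazar.
Mbeki and Novak both have equity stake 15 percent, so the next rule applies.
Mbeki and Novak both have date first elected to the board May 25, 2017, so the next rule applies.
Among Mbeki and Novak, alphabetically by surname: Mbeki before Novak.
Full order: Romero, Leclerc, Salazar, Harlow, Brennan, Mbeki, Novak.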